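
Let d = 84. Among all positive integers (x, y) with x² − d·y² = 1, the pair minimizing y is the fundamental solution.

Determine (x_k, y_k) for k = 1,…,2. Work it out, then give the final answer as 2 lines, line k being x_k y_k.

[9; 6,18] for √84; ℓ=2 ⇒ convergent index 1
step 0: (9, 1)  from 9·(1,0) + (0,1)
step 1: (55, 6)  from 6·(9,1) + (1,0)
→ (55, 6).  Check: 55²=3025, 84·6²=3024, difference 1.
k=2:  x_2 = 55·55+84·6·6 = 6049,  y_2 = 55·6+6·55 = 660

55 6
6049 660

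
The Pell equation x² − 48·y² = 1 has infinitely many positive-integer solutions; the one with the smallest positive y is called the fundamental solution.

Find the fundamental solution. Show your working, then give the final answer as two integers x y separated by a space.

7 1

d=48: √d = [6; 1,12] (ℓ=2, even), read p_1/q_1
step 0: (6, 1)  from 6·(1,0) + (0,1)
step 1: (7, 1)  from 1·(6,1) + (1,0)
(x₁, y₁) = (7, 1);  7² − 48·1² = 1 ✓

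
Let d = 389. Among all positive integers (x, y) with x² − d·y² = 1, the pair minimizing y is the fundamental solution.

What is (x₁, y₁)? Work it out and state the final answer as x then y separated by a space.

3287049 166660

d=389: √d = [19; 1,2,1,1,1,1,2,1,38] (ℓ=9, odd), read p_17/q_17
step 0: (19, 1)  from 19·(1,0) + (0,1)
…
step 3: (79, 4)  from 1·(59,3) + (20,1)
step 4: (138, 7)  from 1·(79,4) + (59,3)
…
step 7: (927, 47)  from 2·(355,18) + (217,11)
step 8: (1282, 65)  from 1·(927,47) + (355,18)
step 9: (49643, 2517)  from 38·(1282,65) + (927,47)
…
step 11: (151493, 7681)  from 2·(50925,2582) + (49643,2517)
…
step 13: (353911, 17944)  from 1·(202418,10263) + (151493,7681)
step 14: (556329, 28207)  from 1·(353911,17944) + (202418,10263)
step 15: (910240, 46151)  from 1·(556329,28207) + (353911,17944)
step 16: (2376809, 120509)  from 2·(910240,46151) + (556329,28207)
step 17: (3287049, 166660)  from 1·(2376809,120509) + (910240,46151)
fundamental: x₁=3287049, y₁=166660  (since 10804691128401 − 389·27775555600 = 1)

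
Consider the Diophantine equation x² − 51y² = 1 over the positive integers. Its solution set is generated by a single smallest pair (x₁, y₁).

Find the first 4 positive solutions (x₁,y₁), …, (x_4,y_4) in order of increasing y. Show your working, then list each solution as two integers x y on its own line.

√51 = [7; 7,14, …], period ℓ=2 (even) → k=1
step 0: (7, 1)  from 7·(1,0) + (0,1)
step 1: (50, 7)  from 7·(7,1) + (1,0)
(x₁, y₁) = (50, 7);  50² − 51·7² = 1 ✓
(x_2, y_2) = (50·50 + 51·7·7, 50·7 + 7·50) = (4999, 700)
(x_3, y_3) = (50·4999 + 51·7·700, 50·700 + 7·4999) = (499850, 69993)
(x_4, y_4) = (50·499850 + 51·7·69993, 50·69993 + 7·499850) = (49980001, 6998600)

50 7
4999 700
499850 69993
49980001 6998600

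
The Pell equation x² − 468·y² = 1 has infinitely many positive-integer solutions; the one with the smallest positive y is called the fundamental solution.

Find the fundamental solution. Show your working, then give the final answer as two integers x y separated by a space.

√468 → a₀=21, period (1,1,1,2,1,1,1,42); ℓ=8 even so k=7
k=0  a_k=21  p_k/q_k = 21/1
k=1  a_k=1  p_k/q_k = 22/1
…
k=5  a_k=1  p_k/q_k = 238/11
k=6  a_k=1  p_k/q_k = 411/19
k=7  a_k=1  p_k/q_k = 649/30
→ (649, 30).  Check: 649²=421201, 468·30²=421200, difference 1.

649 30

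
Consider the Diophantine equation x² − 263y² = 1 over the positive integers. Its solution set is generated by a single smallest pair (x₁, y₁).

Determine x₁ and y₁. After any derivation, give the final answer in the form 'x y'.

√263 = [16; 4,1,1,1,1,15,1,1,1,1,4,32, …], period ℓ=12 (even) → k=11
a_0=16:  p_0=16·1+0=16,  q_0=16·0+1=1
a_1=4:  p_1=4·16+1=65,  q_1=4·1+0=4
…
a_4=1:  p_4=1·146+81=227,  q_4=1·9+5=14
…
a_7=1:  p_7=1·5822+373=6195,  q_7=1·359+23=382
a_8=1:  p_8=1·6195+5822=12017,  q_8=1·382+359=741
…
a_10=1:  p_10=1·18212+12017=30229,  q_10=1·1123+741=1864
a_11=4:  p_11=4·30229+18212=139128,  q_11=4·1864+1123=8579
(x₁, y₁) = (139128, 8579);  139128² − 263·8579² = 1 ✓

139128 8579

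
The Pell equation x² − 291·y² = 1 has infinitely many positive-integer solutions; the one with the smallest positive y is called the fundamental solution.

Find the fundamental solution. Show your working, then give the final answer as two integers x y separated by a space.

d=291: √d = [17; 17,34] (ℓ=2, even), read p_1/q_1
i=0: a=17 ⇒ p=17, q=1
i=1: a=17 ⇒ p=290, q=17
→ (290, 17).  Check: 290²=84100, 291·17²=84099, difference 1.

290 17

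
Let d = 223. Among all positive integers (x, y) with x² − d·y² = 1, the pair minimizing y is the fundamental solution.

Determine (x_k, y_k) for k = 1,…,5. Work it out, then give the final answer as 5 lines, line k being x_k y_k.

224 15
100351 6720
44957024 3010545
20140646401 1348717440
9022964630624 604222402575

√223 → a₀=14, period (1,13,1,28); ℓ=4 even so k=3
step 0: (14, 1)  from 14·(1,0) + (0,1)
…
step 2: (209, 14)  from 13·(15,1) + (14,1)
step 3: (224, 15)  from 1·(209,14) + (15,1)
→ (224, 15).  Check: 224²=50176, 223·15²=50175, difference 1.
n=2: (224,15)∘(224,15) = (224·224+223·15·15, 224·15+15·224) = (100351,6720)
n=3: (100351,6720)∘(224,15) = (224·100351+223·15·6720, 224·6720+15·100351) = (44957024,3010545)
n=4: (44957024,3010545)∘(224,15) = (224·44957024+223·15·3010545, 224·3010545+15·44957024) = (20140646401,1348717440)
n=5: (20140646401,1348717440)∘(224,15) = (224·20140646401+223·15·1348717440, 224·1348717440+15·20140646401) = (9022964630624,604222402575)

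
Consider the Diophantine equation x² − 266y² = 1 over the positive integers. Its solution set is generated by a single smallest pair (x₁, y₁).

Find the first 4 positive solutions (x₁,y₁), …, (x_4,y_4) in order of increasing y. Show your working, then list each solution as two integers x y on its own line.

685 42
938449 57540
1285674445 78829758
1761373051201 107996710920

[16; 3,4,3,32] for √266; ℓ=4 ⇒ convergent index 3
i=0: a=16 ⇒ p=16, q=1
…
i=2: a=4 ⇒ p=212, q=13
i=3: a=3 ⇒ p=685, q=42
(x₁, y₁) = (685, 42);  685² − 266·42² = 1 ✓
(685+42√266)^2 = 938449 + 57540√266
(685+42√266)^3 = 1285674445 + 78829758√266
(685+42√266)^4 = 1761373051201 + 107996710920√266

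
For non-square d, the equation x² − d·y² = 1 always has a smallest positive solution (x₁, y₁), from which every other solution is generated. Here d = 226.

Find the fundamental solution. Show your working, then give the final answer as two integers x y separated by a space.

451 30

[15; 30] for √226; ℓ=1 ⇒ convergent index 1
a_0=15:  p_0=15·1+0=15,  q_0=15·0+1=1
a_1=30:  p_1=30·15+1=451,  q_1=30·1+0=30
(x₁, y₁) = (451, 30);  451² − 226·30² = 1 ✓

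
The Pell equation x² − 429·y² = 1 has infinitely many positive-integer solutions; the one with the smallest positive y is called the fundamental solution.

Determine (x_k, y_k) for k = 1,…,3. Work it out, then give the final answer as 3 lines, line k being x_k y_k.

1524095 73584
4645731138049 224298012960
14161071197688057215 683702960124468816

d=429: √d = [20; 1,2,2,9,1,12,1,9,2,2,1,40] (ℓ=12, even), read p_11/q_11
a_0=20:  p_0=20·1+0=20,  q_0=20·0+1=1
…
a_8=9:  p_8=9·21023+19511=208718,  q_8=9·1015+942=10077
…
a_10=2:  p_10=2·438459+208718=1085636,  q_10=2·21169+10077=52415
a_11=1:  p_11=1·1085636+438459=1524095,  q_11=1·52415+21169=73584
→ (1524095, 73584).  Check: 1524095²=2322865569025, 429·73584²=2322865569024, difference 1.
(1524095+73584√429)^2 = 4645731138049 + 224298012960√429
(1524095+73584√429)^3 = 14161071197688057215 + 683702960124468816√429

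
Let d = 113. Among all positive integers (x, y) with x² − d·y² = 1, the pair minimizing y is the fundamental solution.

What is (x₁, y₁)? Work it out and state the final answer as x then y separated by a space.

1204353 113296

[10; 1,1,1,2,2,1,1,1,20] for √113; ℓ=9 ⇒ convergent index 17
a_0=10:  p_0=10·1+0=10,  q_0=10·0+1=1
a_1=1:  p_1=1·10+1=11,  q_1=1·1+0=1
…
a_3=1:  p_3=1·21+11=32,  q_3=1·2+1=3
a_4=2:  p_4=2·32+21=85,  q_4=2·3+2=8
a_5=2:  p_5=2·85+32=202,  q_5=2·8+3=19
a_6=1:  p_6=1·202+85=287,  q_6=1·19+8=27
…
a_9=20:  p_9=20·776+489=16009,  q_9=20·73+46=1506
a_10=1:  p_10=1·16009+776=16785,  q_10=1·1506+73=1579
a_11=1:  p_11=1·16785+16009=32794,  q_11=1·1579+1506=3085
…
a_13=2:  p_13=2·49579+32794=131952,  q_13=2·4664+3085=12413
a_14=2:  p_14=2·131952+49579=313483,  q_14=2·12413+4664=29490
a_15=1:  p_15=1·313483+131952=445435,  q_15=1·29490+12413=41903
a_16=1:  p_16=1·445435+313483=758918,  q_16=1·41903+29490=71393
a_17=1:  p_17=1·758918+445435=1204353,  q_17=1·71393+41903=113296
→ (1204353, 113296).  Check: 1204353²=1450466148609, 113·113296²=1450466148608, difference 1.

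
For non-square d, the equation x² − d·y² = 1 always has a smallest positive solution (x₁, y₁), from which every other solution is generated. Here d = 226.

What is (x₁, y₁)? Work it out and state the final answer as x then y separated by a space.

√226 = [15; 30, …], period ℓ=1 (odd) → k=1
a_0=15:  p_0=15·1+0=15,  q_0=15·0+1=1
a_1=30:  p_1=30·15+1=451,  q_1=30·1+0=30
→ (451, 30).  Check: 451²=203401, 226·30²=203400, difference 1.

451 30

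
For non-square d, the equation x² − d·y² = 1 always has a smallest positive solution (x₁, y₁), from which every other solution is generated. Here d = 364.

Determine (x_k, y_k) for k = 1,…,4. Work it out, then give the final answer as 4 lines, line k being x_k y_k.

d=364: √d = [19; 12,1,2,3,1,8,1,3,2,1,12,38] (ℓ=12, even), read p_11/q_11
i=0: a=19 ⇒ p=19, q=1
…
i=5: a=1 ⇒ p=3148, q=165
i=6: a=8 ⇒ p=27607, q=1447
i=7: a=1 ⇒ p=30755, q=1612
…
i=9: a=2 ⇒ p=270499, q=14178
i=10: a=1 ⇒ p=390371, q=20461
i=11: a=12 ⇒ p=4954951, q=259710
(x₁, y₁) = (4954951, 259710);  4954951² − 364·259710² = 1 ✓
k=2:  x_2 = 4954951·4954951+364·259710·259710 = 49103078824801,  y_2 = 4954951·259710+259710·4954951 = 2573700648420
k=3:  x_3 = 4954951·49103078824801+364·259710·2573700648420 = 486606699052048124551,  y_3 = 4954951·2573700648420+259710·49103078824801 = 25505121203178395130
k=4:  x_4 = 4954951·486606699052048124551+364·259710·25505121203178395130 = 4822224700149240710505379201,  y_4 = 4954951·25505121203178395130+259710·486606699052048124551 = 252753251621617410554928840

4954951 259710
49103078824801 2573700648420
486606699052048124551 25505121203178395130
4822224700149240710505379201 252753251621617410554928840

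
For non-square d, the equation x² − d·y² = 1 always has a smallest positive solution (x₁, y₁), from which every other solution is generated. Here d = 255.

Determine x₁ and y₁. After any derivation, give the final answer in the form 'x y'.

[15; 1,30] for √255; ℓ=2 ⇒ convergent index 1
i=0: a=15 ⇒ p=15, q=1
i=1: a=1 ⇒ p=16, q=1
→ (16, 1).  Check: 16²=256, 255·1²=255, difference 1.

16 1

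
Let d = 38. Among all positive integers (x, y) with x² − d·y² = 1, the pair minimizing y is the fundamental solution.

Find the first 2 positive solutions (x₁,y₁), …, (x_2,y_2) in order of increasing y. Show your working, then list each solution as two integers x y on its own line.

[6; 6,12] for √38; ℓ=2 ⇒ convergent index 1
step 0: (6, 1)  from 6·(1,0) + (0,1)
step 1: (37, 6)  from 6·(6,1) + (1,0)
fundamental: x₁=37, y₁=6  (since 1369 − 38·36 = 1)
k=2:  x_2 = 37·37+38·6·6 = 2737,  y_2 = 37·6+6·37 = 444

37 6
2737 444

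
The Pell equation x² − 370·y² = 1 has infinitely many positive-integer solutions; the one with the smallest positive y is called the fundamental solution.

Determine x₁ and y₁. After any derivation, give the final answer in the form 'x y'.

213859 11118

d=370: √d = [19; 4,4,38] (ℓ=3, odd), read p_5/q_5
i=0: a=19 ⇒ p=19, q=1
i=1: a=4 ⇒ p=77, q=4
i=2: a=4 ⇒ p=327, q=17
i=3: a=38 ⇒ p=12503, q=650
i=4: a=4 ⇒ p=50339, q=2617
i=5: a=4 ⇒ p=213859, q=11118
(x₁, y₁) = (213859, 11118);  213859² − 370·11118² = 1 ✓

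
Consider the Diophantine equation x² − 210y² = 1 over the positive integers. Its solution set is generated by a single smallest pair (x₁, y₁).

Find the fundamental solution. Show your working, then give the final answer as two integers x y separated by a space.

29 2

√210 = [14; 2,28, …], period ℓ=2 (even) → k=1
k=0  a_k=14  p_k/q_k = 14/1
k=1  a_k=2  p_k/q_k = 29/2
→ (29, 2).  Check: 29²=841, 210·2²=840, difference 1.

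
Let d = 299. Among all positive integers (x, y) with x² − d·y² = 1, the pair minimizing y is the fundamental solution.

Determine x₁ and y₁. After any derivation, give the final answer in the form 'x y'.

415 24

d=299: √d = [17; 3,2,3,34] (ℓ=4, even), read p_3/q_3
a_0=17:  p_0=17·1+0=17,  q_0=17·0+1=1
a_1=3:  p_1=3·17+1=52,  q_1=3·1+0=3
a_2=2:  p_2=2·52+17=121,  q_2=2·3+1=7
a_3=3:  p_3=3·121+52=415,  q_3=3·7+3=24
(x₁, y₁) = (415, 24);  415² − 299·24² = 1 ✓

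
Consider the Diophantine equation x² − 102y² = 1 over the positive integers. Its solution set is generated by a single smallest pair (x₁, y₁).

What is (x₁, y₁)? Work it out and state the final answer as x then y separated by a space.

101 10

√102 = [10; 10,20, …], period ℓ=2 (even) → k=1
a_0=10:  p_0=10·1+0=10,  q_0=10·0+1=1
a_1=10:  p_1=10·10+1=101,  q_1=10·1+0=10
(x₁, y₁) = (101, 10);  101² − 102·10² = 1 ✓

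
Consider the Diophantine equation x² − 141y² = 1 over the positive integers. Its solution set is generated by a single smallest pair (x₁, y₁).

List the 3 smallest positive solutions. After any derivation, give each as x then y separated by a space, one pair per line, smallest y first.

95 8
18049 1520
3429215 288792

[11; 1,6,1,22] for √141; ℓ=4 ⇒ convergent index 3
k=0  a_k=11  p_k/q_k = 11/1
…
k=2  a_k=6  p_k/q_k = 83/7
k=3  a_k=1  p_k/q_k = 95/8
(x₁, y₁) = (95, 8);  95² − 141·8² = 1 ✓
n=2: (95,8)∘(95,8) = (95·95+141·8·8, 95·8+8·95) = (18049,1520)
n=3: (18049,1520)∘(95,8) = (95·18049+141·8·1520, 95·1520+8·18049) = (3429215,288792)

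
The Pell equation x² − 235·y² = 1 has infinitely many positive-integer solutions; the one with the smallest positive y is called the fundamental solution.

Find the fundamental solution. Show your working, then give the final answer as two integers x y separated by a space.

46 3

d=235: √d = [15; 3,30] (ℓ=2, even), read p_1/q_1
step 0: (15, 1)  from 15·(1,0) + (0,1)
step 1: (46, 3)  from 3·(15,1) + (1,0)
fundamental: x₁=46, y₁=3  (since 2116 − 235·9 = 1)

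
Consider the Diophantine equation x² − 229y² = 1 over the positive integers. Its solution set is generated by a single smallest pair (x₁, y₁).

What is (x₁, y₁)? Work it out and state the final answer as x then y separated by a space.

5848201 386460

d=229: √d = [15; 7,1,1,7,30] (ℓ=5, odd), read p_9/q_9
k=0  a_k=15  p_k/q_k = 15/1
…
k=2  a_k=1  p_k/q_k = 121/8
…
k=8  a_k=1  p_k/q_k = 776325/51301
k=9  a_k=7  p_k/q_k = 5848201/386460
(x₁, y₁) = (5848201, 386460);  5848201² − 229·386460² = 1 ✓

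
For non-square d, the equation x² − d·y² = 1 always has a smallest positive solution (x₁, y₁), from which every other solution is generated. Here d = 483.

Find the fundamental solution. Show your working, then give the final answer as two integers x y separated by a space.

√483 = [21; 1,42, …], period ℓ=2 (even) → k=1
a_0=21:  p_0=21·1+0=21,  q_0=21·0+1=1
a_1=1:  p_1=1·21+1=22,  q_1=1·1+0=1
→ (22, 1).  Check: 22²=484, 483·1²=483, difference 1.

22 1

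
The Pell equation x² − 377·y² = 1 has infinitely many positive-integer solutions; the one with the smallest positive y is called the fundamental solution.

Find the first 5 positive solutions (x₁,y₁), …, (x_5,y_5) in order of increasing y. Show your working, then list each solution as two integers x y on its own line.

√377 → a₀=19, period (2,2,2,38); ℓ=4 even so k=3
k=0  a_k=19  p_k/q_k = 19/1
k=1  a_k=2  p_k/q_k = 39/2
k=2  a_k=2  p_k/q_k = 97/5
k=3  a_k=2  p_k/q_k = 233/12
(x₁, y₁) = (233, 12);  233² − 377·12² = 1 ✓
(233+12√377)^2 = 108577 + 5592√377
(233+12√377)^3 = 50596649 + 2605860√377
(233+12√377)^4 = 23577929857 + 1214325168√377
(233+12√377)^5 = 10987264716713 + 565872922428√377

233 12
108577 5592
50596649 2605860
23577929857 1214325168
10987264716713 565872922428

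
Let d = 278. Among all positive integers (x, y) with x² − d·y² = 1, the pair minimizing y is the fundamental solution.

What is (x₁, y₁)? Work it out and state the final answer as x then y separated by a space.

[16; 1,2,16,2,1,32] for √278; ℓ=6 ⇒ convergent index 5
step 0: (16, 1)  from 16·(1,0) + (0,1)
…
step 3: (817, 49)  from 16·(50,3) + (17,1)
step 4: (1684, 101)  from 2·(817,49) + (50,3)
step 5: (2501, 150)  from 1·(1684,101) + (817,49)
→ (2501, 150).  Check: 2501²=6255001, 278·150²=6255000, difference 1.

2501 150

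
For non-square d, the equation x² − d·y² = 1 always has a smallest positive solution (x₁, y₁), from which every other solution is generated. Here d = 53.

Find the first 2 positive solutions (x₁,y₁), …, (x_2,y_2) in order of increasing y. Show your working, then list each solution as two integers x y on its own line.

66249 9100
8777860001 1205731800

d=53: √d = [7; 3,1,1,3,14] (ℓ=5, odd), read p_9/q_9
step 0: (7, 1)  from 7·(1,0) + (0,1)
…
step 2: (29, 4)  from 1·(22,3) + (7,1)
step 3: (51, 7)  from 1·(29,4) + (22,3)
step 4: (182, 25)  from 3·(51,7) + (29,4)
step 5: (2599, 357)  from 14·(182,25) + (51,7)
…
step 8: (18557, 2549)  from 1·(10578,1453) + (7979,1096)
step 9: (66249, 9100)  from 3·(18557,2549) + (10578,1453)
fundamental: x₁=66249, y₁=9100  (since 4388930001 − 53·82810000 = 1)
(x_2, y_2) = (66249·66249 + 53·9100·9100, 66249·9100 + 9100·66249) = (8777860001, 1205731800)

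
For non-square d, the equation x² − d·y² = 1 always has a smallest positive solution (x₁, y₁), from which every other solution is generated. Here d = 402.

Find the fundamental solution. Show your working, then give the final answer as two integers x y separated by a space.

[20; 20,40] for √402; ℓ=2 ⇒ convergent index 1
i=0: a=20 ⇒ p=20, q=1
i=1: a=20 ⇒ p=401, q=20
(x₁, y₁) = (401, 20);  401² − 402·20² = 1 ✓

401 20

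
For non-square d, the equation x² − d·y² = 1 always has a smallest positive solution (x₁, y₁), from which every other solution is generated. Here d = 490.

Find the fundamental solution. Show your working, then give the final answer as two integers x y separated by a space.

1039681 46968

√490 = [22; 7,2,1,4,4,4,1,2,7,44, …], period ℓ=10 (even) → k=9
k=0  a_k=22  p_k/q_k = 22/1
k=1  a_k=7  p_k/q_k = 155/7
k=2  a_k=2  p_k/q_k = 332/15
…
k=8  a_k=2  p_k/q_k = 141338/6385
k=9  a_k=7  p_k/q_k = 1039681/46968
fundamental: x₁=1039681, y₁=46968  (since 1080936581761 − 490·2205993024 = 1)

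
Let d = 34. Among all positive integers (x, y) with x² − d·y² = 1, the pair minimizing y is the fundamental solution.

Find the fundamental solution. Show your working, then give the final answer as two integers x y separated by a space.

√34 = [5; 1,4,1,10, …], period ℓ=4 (even) → k=3
a_0=5:  p_0=5·1+0=5,  q_0=5·0+1=1
…
a_2=4:  p_2=4·6+5=29,  q_2=4·1+1=5
a_3=1:  p_3=1·29+6=35,  q_3=1·5+1=6
→ (35, 6).  Check: 35²=1225, 34·6²=1224, difference 1.

35 6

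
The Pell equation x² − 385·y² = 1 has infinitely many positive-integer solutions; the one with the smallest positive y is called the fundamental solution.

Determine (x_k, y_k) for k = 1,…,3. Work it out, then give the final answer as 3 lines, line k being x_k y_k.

√385 → a₀=19, period (1,1,1,1,1,…,1,1,38); ℓ=16 even so k=15
i=0: a=19 ⇒ p=19, q=1
i=1: a=1 ⇒ p=20, q=1
i=2: a=1 ⇒ p=39, q=2
…
i=4: a=1 ⇒ p=98, q=5
i=5: a=1 ⇒ p=157, q=8
i=6: a=3 ⇒ p=569, q=29
i=7: a=1 ⇒ p=726, q=37
…
i=9: a=1 ⇒ p=2747, q=140
i=10: a=3 ⇒ p=10262, q=523
i=11: a=1 ⇒ p=13009, q=663
i=12: a=1 ⇒ p=23271, q=1186
i=13: a=1 ⇒ p=36280, q=1849
i=14: a=1 ⇒ p=59551, q=3035
i=15: a=1 ⇒ p=95831, q=4884
(x₁, y₁) = (95831, 4884);  95831² − 385·4884² = 1 ✓
(95831+4884√385)^2 = 18367161121 + 936077208√385
(95831+4884√385)^3 = 3520286834677271 + 179410429834812√385

95831 4884
18367161121 936077208
3520286834677271 179410429834812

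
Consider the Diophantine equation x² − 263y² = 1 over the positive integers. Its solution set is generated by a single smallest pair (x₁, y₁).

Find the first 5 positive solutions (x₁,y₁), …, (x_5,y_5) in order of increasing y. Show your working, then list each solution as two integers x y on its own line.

139128 8579
38713200767 2387158224
10772180392483224 664241098768765
2997423827252098776577 184829071176614315616
834051164465087816782726488 51429798028655751907276931

√263 = [16; 4,1,1,1,1,15,1,1,1,1,4,32, …], period ℓ=12 (even) → k=11
a_0=16:  p_0=16·1+0=16,  q_0=16·0+1=1
a_1=4:  p_1=4·16+1=65,  q_1=4·1+0=4
a_2=1:  p_2=1·65+16=81,  q_2=1·4+1=5
…
a_6=15:  p_6=15·373+227=5822,  q_6=15·23+14=359
…
a_8=1:  p_8=1·6195+5822=12017,  q_8=1·382+359=741
a_9=1:  p_9=1·12017+6195=18212,  q_9=1·741+382=1123
a_10=1:  p_10=1·18212+12017=30229,  q_10=1·1123+741=1864
a_11=4:  p_11=4·30229+18212=139128,  q_11=4·1864+1123=8579
→ (139128, 8579).  Check: 139128²=19356600384, 263·8579²=19356600383, difference 1.
k=2:  x_2 = 139128·139128+263·8579·8579 = 38713200767,  y_2 = 139128·8579+8579·139128 = 2387158224
k=3:  x_3 = 139128·38713200767+263·8579·2387158224 = 10772180392483224,  y_3 = 139128·2387158224+8579·38713200767 = 664241098768765
k=4:  x_4 = 139128·10772180392483224+263·8579·664241098768765 = 2997423827252098776577,  y_4 = 139128·664241098768765+8579·10772180392483224 = 184829071176614315616
k=5:  x_5 = 139128·2997423827252098776577+263·8579·184829071176614315616 = 834051164465087816782726488,  y_5 = 139128·184829071176614315616+8579·2997423827252098776577 = 51429798028655751907276931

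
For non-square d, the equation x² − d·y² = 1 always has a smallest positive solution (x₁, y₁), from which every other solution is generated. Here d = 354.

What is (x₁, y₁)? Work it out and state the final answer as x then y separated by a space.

258065 13716

√354 = [18; 1,4,2,2,18,2,2,4,1,36, …], period ℓ=10 (even) → k=9
k=0  a_k=18  p_k/q_k = 18/1
…
k=2  a_k=4  p_k/q_k = 94/5
…
k=4  a_k=2  p_k/q_k = 508/27
k=5  a_k=18  p_k/q_k = 9351/497
k=6  a_k=2  p_k/q_k = 19210/1021
…
k=8  a_k=4  p_k/q_k = 210294/11177
k=9  a_k=1  p_k/q_k = 258065/13716
fundamental: x₁=258065, y₁=13716  (since 66597544225 − 354·188128656 = 1)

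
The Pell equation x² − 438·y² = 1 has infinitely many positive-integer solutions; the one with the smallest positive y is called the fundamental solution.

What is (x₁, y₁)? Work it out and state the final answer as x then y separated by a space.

293 14

[20; 1,12,1,40] for √438; ℓ=4 ⇒ convergent index 3
k=0  a_k=20  p_k/q_k = 20/1
…
k=2  a_k=12  p_k/q_k = 272/13
k=3  a_k=1  p_k/q_k = 293/14
(x₁, y₁) = (293, 14);  293² − 438·14² = 1 ✓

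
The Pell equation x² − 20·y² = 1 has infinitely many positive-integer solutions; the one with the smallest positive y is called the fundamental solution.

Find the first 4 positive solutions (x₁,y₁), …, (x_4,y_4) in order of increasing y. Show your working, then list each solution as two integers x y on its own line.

√20 → a₀=4, period (2,8); ℓ=2 even so k=1
i=0: a=4 ⇒ p=4, q=1
i=1: a=2 ⇒ p=9, q=2
→ (9, 2).  Check: 9²=81, 20·2²=80, difference 1.
(x_2, y_2) = (9·9 + 20·2·2, 9·2 + 2·9) = (161, 36)
(x_3, y_3) = (9·161 + 20·2·36, 9·36 + 2·161) = (2889, 646)
(x_4, y_4) = (9·2889 + 20·2·646, 9·646 + 2·2889) = (51841, 11592)

9 2
161 36
2889 646
51841 11592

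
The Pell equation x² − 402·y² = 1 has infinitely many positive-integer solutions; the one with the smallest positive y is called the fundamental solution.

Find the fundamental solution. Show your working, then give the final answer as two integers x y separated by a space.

√402 → a₀=20, period (20,40); ℓ=2 even so k=1
step 0: (20, 1)  from 20·(1,0) + (0,1)
step 1: (401, 20)  from 20·(20,1) + (1,0)
fundamental: x₁=401, y₁=20  (since 160801 − 402·400 = 1)

401 20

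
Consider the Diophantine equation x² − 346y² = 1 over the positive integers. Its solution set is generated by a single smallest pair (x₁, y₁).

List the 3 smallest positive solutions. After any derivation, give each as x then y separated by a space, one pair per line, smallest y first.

17299 930
598510801 32176140
20707276675699 1113230090790

√346 = [18; 1,1,1,1,36, …], period ℓ=5 (odd) → k=9
i=0: a=18 ⇒ p=18, q=1
…
i=6: a=1 ⇒ p=3497, q=188
i=7: a=1 ⇒ p=6901, q=371
i=8: a=1 ⇒ p=10398, q=559
i=9: a=1 ⇒ p=17299, q=930
(x₁, y₁) = (17299, 930);  17299² − 346·930² = 1 ✓
k=2:  x_2 = 17299·17299+346·930·930 = 598510801,  y_2 = 17299·930+930·17299 = 32176140
k=3:  x_3 = 17299·598510801+346·930·32176140 = 20707276675699,  y_3 = 17299·32176140+930·598510801 = 1113230090790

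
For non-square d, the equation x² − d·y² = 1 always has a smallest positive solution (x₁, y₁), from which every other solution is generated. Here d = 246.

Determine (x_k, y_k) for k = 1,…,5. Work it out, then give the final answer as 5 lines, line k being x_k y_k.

88805 5662
15772656049 1005627820
2801381440774085 178609557104538
497553357680112580801 31722843436331366360
88370451854763414035291525 5634294222548204422095062

√246 → a₀=15, period (1,2,5,1,14,1,5,2,1,30); ℓ=10 even so k=9
a_0=15:  p_0=15·1+0=15,  q_0=15·0+1=1
a_1=1:  p_1=1·15+1=16,  q_1=1·1+0=1
a_2=2:  p_2=2·16+15=47,  q_2=2·1+1=3
a_3=5:  p_3=5·47+16=251,  q_3=5·3+1=16
a_4=1:  p_4=1·251+47=298,  q_4=1·16+3=19
a_5=14:  p_5=14·298+251=4423,  q_5=14·19+16=282
a_6=1:  p_6=1·4423+298=4721,  q_6=1·282+19=301
a_7=5:  p_7=5·4721+4423=28028,  q_7=5·301+282=1787
a_8=2:  p_8=2·28028+4721=60777,  q_8=2·1787+301=3875
a_9=1:  p_9=1·60777+28028=88805,  q_9=1·3875+1787=5662
fundamental: x₁=88805, y₁=5662  (since 7886328025 − 246·32058244 = 1)
n=2: (88805,5662)∘(88805,5662) = (88805·88805+246·5662·5662, 88805·5662+5662·88805) = (15772656049,1005627820)
n=3: (15772656049,1005627820)∘(88805,5662) = (88805·15772656049+246·5662·1005627820, 88805·1005627820+5662·15772656049) = (2801381440774085,178609557104538)
n=4: (2801381440774085,178609557104538)∘(88805,5662) = (88805·2801381440774085+246·5662·178609557104538, 88805·178609557104538+5662·2801381440774085) = (497553357680112580801,31722843436331366360)
n=5: (497553357680112580801,31722843436331366360)∘(88805,5662) = (88805·497553357680112580801+246·5662·31722843436331366360, 88805·31722843436331366360+5662·497553357680112580801) = (88370451854763414035291525,5634294222548204422095062)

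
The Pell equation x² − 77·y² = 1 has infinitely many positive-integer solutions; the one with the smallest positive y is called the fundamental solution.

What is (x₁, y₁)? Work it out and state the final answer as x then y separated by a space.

351 40

d=77: √d = [8; 1,3,2,3,1,16] (ℓ=6, even), read p_5/q_5
k=0  a_k=8  p_k/q_k = 8/1
k=1  a_k=1  p_k/q_k = 9/1
k=2  a_k=3  p_k/q_k = 35/4
k=3  a_k=2  p_k/q_k = 79/9
k=4  a_k=3  p_k/q_k = 272/31
k=5  a_k=1  p_k/q_k = 351/40
→ (351, 40).  Check: 351²=123201, 77·40²=123200, difference 1.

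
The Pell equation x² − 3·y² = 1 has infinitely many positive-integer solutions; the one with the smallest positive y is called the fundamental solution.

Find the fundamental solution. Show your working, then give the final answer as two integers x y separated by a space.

2 1

√3 = [1; 1,2, …], period ℓ=2 (even) → k=1
k=0  a_k=1  p_k/q_k = 1/1
k=1  a_k=1  p_k/q_k = 2/1
fundamental: x₁=2, y₁=1  (since 4 − 3·1 = 1)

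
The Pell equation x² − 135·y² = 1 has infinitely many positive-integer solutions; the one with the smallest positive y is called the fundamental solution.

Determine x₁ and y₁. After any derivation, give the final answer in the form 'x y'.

244 21

[11; 1,1,1,1,1,1,1,22] for √135; ℓ=8 ⇒ convergent index 7
k=0  a_k=11  p_k/q_k = 11/1
…
k=2  a_k=1  p_k/q_k = 23/2
k=3  a_k=1  p_k/q_k = 35/3
…
k=6  a_k=1  p_k/q_k = 151/13
k=7  a_k=1  p_k/q_k = 244/21
fundamental: x₁=244, y₁=21  (since 59536 − 135·441 = 1)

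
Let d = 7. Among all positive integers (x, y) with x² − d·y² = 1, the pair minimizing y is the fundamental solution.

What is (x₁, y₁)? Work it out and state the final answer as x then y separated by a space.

8 3

√7 → a₀=2, period (1,1,1,4); ℓ=4 even so k=3
step 0: (2, 1)  from 2·(1,0) + (0,1)
step 1: (3, 1)  from 1·(2,1) + (1,0)
step 2: (5, 2)  from 1·(3,1) + (2,1)
step 3: (8, 3)  from 1·(5,2) + (3,1)
→ (8, 3).  Check: 8²=64, 7·3²=63, difference 1.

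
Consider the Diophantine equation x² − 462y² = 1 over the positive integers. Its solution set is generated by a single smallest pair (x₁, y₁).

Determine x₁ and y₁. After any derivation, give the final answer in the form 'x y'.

[21; 2,42] for √462; ℓ=2 ⇒ convergent index 1
a_0=21:  p_0=21·1+0=21,  q_0=21·0+1=1
a_1=2:  p_1=2·21+1=43,  q_1=2·1+0=2
(x₁, y₁) = (43, 2);  43² − 462·2² = 1 ✓

43 2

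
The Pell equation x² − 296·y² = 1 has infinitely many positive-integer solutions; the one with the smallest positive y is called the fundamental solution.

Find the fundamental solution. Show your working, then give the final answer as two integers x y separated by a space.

√296 → a₀=17, period (4,1,7,1,4,34); ℓ=6 even so k=5
step 0: (17, 1)  from 17·(1,0) + (0,1)
step 1: (69, 4)  from 4·(17,1) + (1,0)
…
step 3: (671, 39)  from 7·(86,5) + (69,4)
step 4: (757, 44)  from 1·(671,39) + (86,5)
step 5: (3699, 215)  from 4·(757,44) + (671,39)
→ (3699, 215).  Check: 3699²=13682601, 296·215²=13682600, difference 1.

3699 215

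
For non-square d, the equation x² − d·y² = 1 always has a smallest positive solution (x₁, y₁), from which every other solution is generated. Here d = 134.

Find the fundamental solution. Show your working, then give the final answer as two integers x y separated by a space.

d=134: √d = [11; 1,1,2,1,3,…,1,1,22] (ℓ=14, even), read p_13/q_13
i=0: a=11 ⇒ p=11, q=1
…
i=2: a=1 ⇒ p=23, q=2
i=3: a=2 ⇒ p=58, q=5
i=4: a=1 ⇒ p=81, q=7
i=5: a=3 ⇒ p=301, q=26
…
i=9: a=3 ⇒ p=17630, q=1523
…
i=11: a=2 ⇒ p=61896, q=5347
i=12: a=1 ⇒ p=84029, q=7259
i=13: a=1 ⇒ p=145925, q=12606
→ (145925, 12606).  Check: 145925²=21294105625, 134·12606²=21294105624, difference 1.

145925 12606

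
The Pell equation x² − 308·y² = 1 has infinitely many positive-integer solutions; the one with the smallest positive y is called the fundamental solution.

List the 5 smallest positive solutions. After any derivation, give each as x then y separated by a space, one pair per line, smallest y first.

351 20
246401 14040
172973151 9856060
121426905601 6918940080
85241514758751 4857086080100

√308 → a₀=17, period (1,1,4,1,1,34); ℓ=6 even so k=5
i=0: a=17 ⇒ p=17, q=1
i=1: a=1 ⇒ p=18, q=1
…
i=3: a=4 ⇒ p=158, q=9
i=4: a=1 ⇒ p=193, q=11
i=5: a=1 ⇒ p=351, q=20
fundamental: x₁=351, y₁=20  (since 123201 − 308·400 = 1)
k=2:  x_2 = 351·351+308·20·20 = 246401,  y_2 = 351·20+20·351 = 14040
k=3:  x_3 = 351·246401+308·20·14040 = 172973151,  y_3 = 351·14040+20·246401 = 9856060
k=4:  x_4 = 351·172973151+308·20·9856060 = 121426905601,  y_4 = 351·9856060+20·172973151 = 6918940080
k=5:  x_5 = 351·121426905601+308·20·6918940080 = 85241514758751,  y_5 = 351·6918940080+20·121426905601 = 4857086080100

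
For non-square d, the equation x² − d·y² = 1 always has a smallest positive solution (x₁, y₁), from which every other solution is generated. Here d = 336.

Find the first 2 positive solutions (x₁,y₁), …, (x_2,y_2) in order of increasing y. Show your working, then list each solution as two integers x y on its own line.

√336 → a₀=18, period (3,36); ℓ=2 even so k=1
step 0: (18, 1)  from 18·(1,0) + (0,1)
step 1: (55, 3)  from 3·(18,1) + (1,0)
fundamental: x₁=55, y₁=3  (since 3025 − 336·9 = 1)
(x_2, y_2) = (55·55 + 336·3·3, 55·3 + 3·55) = (6049, 330)

55 3
6049 330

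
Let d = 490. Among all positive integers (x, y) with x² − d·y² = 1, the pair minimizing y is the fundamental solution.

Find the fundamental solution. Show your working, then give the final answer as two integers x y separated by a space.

1039681 46968

√490 → a₀=22, period (7,2,1,4,4,4,1,2,7,44); ℓ=10 even so k=9
k=0  a_k=22  p_k/q_k = 22/1
…
k=2  a_k=2  p_k/q_k = 332/15
k=3  a_k=1  p_k/q_k = 487/22
…
k=7  a_k=1  p_k/q_k = 50315/2273
k=8  a_k=2  p_k/q_k = 141338/6385
k=9  a_k=7  p_k/q_k = 1039681/46968
fundamental: x₁=1039681, y₁=46968  (since 1080936581761 − 490·2205993024 = 1)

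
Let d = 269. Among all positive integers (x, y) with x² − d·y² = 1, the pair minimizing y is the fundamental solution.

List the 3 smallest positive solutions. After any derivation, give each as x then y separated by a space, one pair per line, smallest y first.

√269 = [16; 2,2,32, …], period ℓ=3 (odd) → k=5
step 0: (16, 1)  from 16·(1,0) + (0,1)
…
step 2: (82, 5)  from 2·(33,2) + (16,1)
…
step 4: (5396, 329)  from 2·(2657,162) + (82,5)
step 5: (13449, 820)  from 2·(5396,329) + (2657,162)
→ (13449, 820).  Check: 13449²=180875601, 269·820²=180875600, difference 1.
(13449+820√269)^2 = 361751201 + 22056360√269
(13449+820√269)^3 = 9730383791049 + 593271970460√269

13449 820
361751201 22056360
9730383791049 593271970460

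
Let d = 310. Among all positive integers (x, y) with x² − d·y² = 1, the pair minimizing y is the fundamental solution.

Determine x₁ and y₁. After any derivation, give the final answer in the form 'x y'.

848719 48204

d=310: √d = [17; 1,1,1,1,5,…,1,1,34] (ℓ=16, even), read p_15/q_15
k=0  a_k=17  p_k/q_k = 17/1
k=1  a_k=1  p_k/q_k = 18/1
k=2  a_k=1  p_k/q_k = 35/2
k=3  a_k=1  p_k/q_k = 53/3
…
k=6  a_k=3  p_k/q_k = 1567/89
k=7  a_k=1  p_k/q_k = 2060/117
…
k=9  a_k=1  p_k/q_k = 7747/440
k=10  a_k=3  p_k/q_k = 28928/1643
…
k=13  a_k=1  p_k/q_k = 333702/18953
k=14  a_k=1  p_k/q_k = 515017/29251
k=15  a_k=1  p_k/q_k = 848719/48204
(x₁, y₁) = (848719, 48204);  848719² − 310·48204² = 1 ✓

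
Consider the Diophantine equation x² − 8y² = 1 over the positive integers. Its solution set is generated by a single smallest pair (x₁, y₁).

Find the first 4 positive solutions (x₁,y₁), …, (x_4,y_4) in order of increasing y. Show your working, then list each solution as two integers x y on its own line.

3 1
17 6
99 35
577 204

√8 → a₀=2, period (1,4); ℓ=2 even so k=1
step 0: (2, 1)  from 2·(1,0) + (0,1)
step 1: (3, 1)  from 1·(2,1) + (1,0)
fundamental: x₁=3, y₁=1  (since 9 − 8·1 = 1)
k=2:  x_2 = 3·3+8·1·1 = 17,  y_2 = 3·1+1·3 = 6
k=3:  x_3 = 3·17+8·1·6 = 99,  y_3 = 3·6+1·17 = 35
k=4:  x_4 = 3·99+8·1·35 = 577,  y_4 = 3·35+1·99 = 204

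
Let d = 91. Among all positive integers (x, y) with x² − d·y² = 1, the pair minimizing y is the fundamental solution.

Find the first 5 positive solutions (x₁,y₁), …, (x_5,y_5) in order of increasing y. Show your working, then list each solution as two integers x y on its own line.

1574 165
4954951 519420
15598184174 1635133995
49103078824801 5147401296840
154576476542289374 16204017647318325

√91 = [9; 1,1,5,1,5,1,1,18, …], period ℓ=8 (even) → k=7
i=0: a=9 ⇒ p=9, q=1
…
i=2: a=1 ⇒ p=19, q=2
i=3: a=5 ⇒ p=105, q=11
i=4: a=1 ⇒ p=124, q=13
i=5: a=5 ⇒ p=725, q=76
i=6: a=1 ⇒ p=849, q=89
i=7: a=1 ⇒ p=1574, q=165
(x₁, y₁) = (1574, 165);  1574² − 91·165² = 1 ✓
(1574+165√91)^2 = 4954951 + 519420√91
(1574+165√91)^3 = 15598184174 + 1635133995√91
(1574+165√91)^4 = 49103078824801 + 5147401296840√91
(1574+165√91)^5 = 154576476542289374 + 16204017647318325√91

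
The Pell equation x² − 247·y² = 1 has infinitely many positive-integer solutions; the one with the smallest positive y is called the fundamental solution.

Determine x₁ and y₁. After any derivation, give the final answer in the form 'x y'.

85292 5427

d=247: √d = [15; 1,2,1,1,9,1,9,1,1,2,1,30] (ℓ=12, even), read p_11/q_11
a_0=15:  p_0=15·1+0=15,  q_0=15·0+1=1
…
a_3=1:  p_3=1·47+16=63,  q_3=1·3+1=4
…
a_5=9:  p_5=9·110+63=1053,  q_5=9·7+4=67
a_6=1:  p_6=1·1053+110=1163,  q_6=1·67+7=74
a_7=9:  p_7=9·1163+1053=11520,  q_7=9·74+67=733
a_8=1:  p_8=1·11520+1163=12683,  q_8=1·733+74=807
a_9=1:  p_9=1·12683+11520=24203,  q_9=1·807+733=1540
a_10=2:  p_10=2·24203+12683=61089,  q_10=2·1540+807=3887
a_11=1:  p_11=1·61089+24203=85292,  q_11=1·3887+1540=5427
→ (85292, 5427).  Check: 85292²=7274725264, 247·5427²=7274725263, difference 1.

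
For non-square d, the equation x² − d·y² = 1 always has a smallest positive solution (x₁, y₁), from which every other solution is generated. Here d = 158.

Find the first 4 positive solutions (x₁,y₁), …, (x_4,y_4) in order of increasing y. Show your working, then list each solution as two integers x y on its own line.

7743 616
119908097 9539376
1856896782399 147726776120
28755903452322817 2287696845454944

√158 = [12; 1,1,3,12,3,1,1,24, …], period ℓ=8 (even) → k=7
k=0  a_k=12  p_k/q_k = 12/1
…
k=5  a_k=3  p_k/q_k = 3331/265
k=6  a_k=1  p_k/q_k = 4412/351
k=7  a_k=1  p_k/q_k = 7743/616
→ (7743, 616).  Check: 7743²=59954049, 158·616²=59954048, difference 1.
k=2:  x_2 = 7743·7743+158·616·616 = 119908097,  y_2 = 7743·616+616·7743 = 9539376
k=3:  x_3 = 7743·119908097+158·616·9539376 = 1856896782399,  y_3 = 7743·9539376+616·119908097 = 147726776120
k=4:  x_4 = 7743·1856896782399+158·616·147726776120 = 28755903452322817,  y_4 = 7743·147726776120+616·1856896782399 = 2287696845454944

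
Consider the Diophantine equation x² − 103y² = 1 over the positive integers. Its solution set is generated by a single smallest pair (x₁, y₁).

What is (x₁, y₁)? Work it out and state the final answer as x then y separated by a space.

227528 22419

√103 → a₀=10, period (6,1,2,1,1,9,1,1,2,1,6,20); ℓ=12 even so k=11
k=0  a_k=10  p_k/q_k = 10/1
k=1  a_k=6  p_k/q_k = 61/6
…
k=4  a_k=1  p_k/q_k = 274/27
k=5  a_k=1  p_k/q_k = 477/47
k=6  a_k=9  p_k/q_k = 4567/450
k=7  a_k=1  p_k/q_k = 5044/497
…
k=9  a_k=2  p_k/q_k = 24266/2391
k=10  a_k=1  p_k/q_k = 33877/3338
k=11  a_k=6  p_k/q_k = 227528/22419
→ (227528, 22419).  Check: 227528²=51768990784, 103·22419²=51768990783, difference 1.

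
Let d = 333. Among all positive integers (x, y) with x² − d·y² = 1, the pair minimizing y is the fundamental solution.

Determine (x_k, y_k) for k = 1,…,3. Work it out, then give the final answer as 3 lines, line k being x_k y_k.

73 4
10657 584
1555849 85260

[18; 4,36] for √333; ℓ=2 ⇒ convergent index 1
a_0=18:  p_0=18·1+0=18,  q_0=18·0+1=1
a_1=4:  p_1=4·18+1=73,  q_1=4·1+0=4
→ (73, 4).  Check: 73²=5329, 333·4²=5328, difference 1.
n=2: (73,4)∘(73,4) = (73·73+333·4·4, 73·4+4·73) = (10657,584)
n=3: (10657,584)∘(73,4) = (73·10657+333·4·584, 73·584+4·10657) = (1555849,85260)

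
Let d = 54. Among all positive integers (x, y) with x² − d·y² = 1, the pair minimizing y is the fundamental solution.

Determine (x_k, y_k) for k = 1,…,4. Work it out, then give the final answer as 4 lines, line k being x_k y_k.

485 66
470449 64020
456335045 62099334
442644523201 60236289960

d=54: √d = [7; 2,1,6,1,2,14] (ℓ=6, even), read p_5/q_5
k=0  a_k=7  p_k/q_k = 7/1
…
k=2  a_k=1  p_k/q_k = 22/3
…
k=4  a_k=1  p_k/q_k = 169/23
k=5  a_k=2  p_k/q_k = 485/66
fundamental: x₁=485, y₁=66  (since 235225 − 54·4356 = 1)
(x_2, y_2) = (485·485 + 54·66·66, 485·66 + 66·485) = (470449, 64020)
(x_3, y_3) = (485·470449 + 54·66·64020, 485·64020 + 66·470449) = (456335045, 62099334)
(x_4, y_4) = (485·456335045 + 54·66·62099334, 485·62099334 + 66·456335045) = (442644523201, 60236289960)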